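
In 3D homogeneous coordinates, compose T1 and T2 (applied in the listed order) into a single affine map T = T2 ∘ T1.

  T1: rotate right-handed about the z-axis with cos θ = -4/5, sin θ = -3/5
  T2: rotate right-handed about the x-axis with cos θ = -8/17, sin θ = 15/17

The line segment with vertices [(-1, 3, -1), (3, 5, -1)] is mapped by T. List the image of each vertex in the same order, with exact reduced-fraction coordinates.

image vertices: (13/5, 147/85, -19/17), (3/5, 307/85, -79/17)

T1 rotate right-handed about the z-axis with cos θ = -4/5, sin θ = -3/5: (-1, 3, -1) → (13/5, -9/5, -1); (3, 5, -1) → (3/5, -29/5, -1)
T2 rotate right-handed about the x-axis with cos θ = -8/17, sin θ = 15/17: (13/5, -9/5, -1) → (13/5, 147/85, -19/17); (3/5, -29/5, -1) → (3/5, 307/85, -79/17)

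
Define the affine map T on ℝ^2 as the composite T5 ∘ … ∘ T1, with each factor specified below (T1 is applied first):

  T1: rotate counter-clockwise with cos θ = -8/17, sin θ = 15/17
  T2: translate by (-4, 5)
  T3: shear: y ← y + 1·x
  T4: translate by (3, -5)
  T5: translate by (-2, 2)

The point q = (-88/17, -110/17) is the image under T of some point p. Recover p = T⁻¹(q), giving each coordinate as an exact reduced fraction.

p = (-1, 3)

T1 = [-8/17 -15/17 0; 15/17 -8/17 0; 0 0 1]
T2·T1 = [-8/17 -15/17 -4; 15/17 -8/17 5; 0 0 1]
T3·…·T1 = [-8/17 -15/17 -4; 7/17 -23/17 1; 0 0 1]
T4·…·T1 = [-8/17 -15/17 -1; 7/17 -23/17 -4; 0 0 1]
T5·…·T1 = [-8/17 -15/17 -3; 7/17 -23/17 -2; 0 0 1]
det M = 1; M⁻¹ = [-23/17 15/17 -39/17; -7/17 -8/17 -37/17; 0 0 1]
M⁻¹ · (-88/17, -110/17)ᵀ = (-1, 3)ᵀ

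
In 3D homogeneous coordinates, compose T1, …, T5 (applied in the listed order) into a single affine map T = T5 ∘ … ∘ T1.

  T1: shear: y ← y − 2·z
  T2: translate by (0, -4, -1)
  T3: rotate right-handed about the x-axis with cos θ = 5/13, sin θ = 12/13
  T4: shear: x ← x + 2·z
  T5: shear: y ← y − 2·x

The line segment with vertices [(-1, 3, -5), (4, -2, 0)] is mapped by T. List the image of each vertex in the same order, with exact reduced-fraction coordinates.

T1 shear: y ← y − 2·z: (-1, 3, -5) → (-1, 13, -5); (4, -2, 0) → (4, -2, 0)
T2 translate by (0, -4, -1): (-1, 13, -5) → (-1, 9, -6); (4, -2, 0) → (4, -6, -1)
T3 rotate right-handed about the x-axis with cos θ = 5/13, sin θ = 12/13: (-1, 9, -6) → (-1, 9, 6); (4, -6, -1) → (4, -18/13, -77/13)
T4 shear: x ← x + 2·z: (-1, 9, 6) → (11, 9, 6); (4, -18/13, -77/13) → (-102/13, -18/13, -77/13)
T5 shear: y ← y − 2·x: (11, 9, 6) → (11, -13, 6); (-102/13, -18/13, -77/13) → (-102/13, 186/13, -77/13)

image vertices: (11, -13, 6), (-102/13, 186/13, -77/13)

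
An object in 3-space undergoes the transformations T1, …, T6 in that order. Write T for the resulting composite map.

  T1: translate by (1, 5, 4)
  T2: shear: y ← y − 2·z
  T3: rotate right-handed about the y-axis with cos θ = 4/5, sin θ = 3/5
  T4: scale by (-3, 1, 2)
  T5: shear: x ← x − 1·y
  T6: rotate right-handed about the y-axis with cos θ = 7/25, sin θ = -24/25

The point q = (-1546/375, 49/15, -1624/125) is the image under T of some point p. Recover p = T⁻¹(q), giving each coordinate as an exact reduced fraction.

T1 = [1 0 0 1; 0 1 0 5; 0 0 1 4; 0 0 0 1]
T2·T1 = [1 0 0 1; 0 1 -2 -3; 0 0 1 4; 0 0 0 1]
T3·…·T1 = [4/5 0 3/5 16/5; 0 1 -2 -3; -3/5 0 4/5 13/5; 0 0 0 1]
T4·…·T1 = [-12/5 0 -9/5 -48/5; 0 1 -2 -3; -6/5 0 8/5 26/5; 0 0 0 1]
T5·…·T1 = [-12/5 -1 1/5 -33/5; 0 1 -2 -3; -6/5 0 8/5 26/5; 0 0 0 1]
T6·…·T1 = [12/25 -7/25 -37/25 -171/25; 0 1 -2 -3; -66/25 -24/25 16/25 -122/25; 0 0 0 1]
det M = -6; M⁻¹ = [16/75 -4/15 -17/50 -1; -22/25 3/5 -4/25 -5; -11/25 -1/5 -2/25 -4; 0 0 0 1]
M⁻¹ · (-1546/375, 49/15, -1624/125)ᵀ = (5/3, 8/3, -9/5)ᵀ

p = (5/3, 8/3, -9/5)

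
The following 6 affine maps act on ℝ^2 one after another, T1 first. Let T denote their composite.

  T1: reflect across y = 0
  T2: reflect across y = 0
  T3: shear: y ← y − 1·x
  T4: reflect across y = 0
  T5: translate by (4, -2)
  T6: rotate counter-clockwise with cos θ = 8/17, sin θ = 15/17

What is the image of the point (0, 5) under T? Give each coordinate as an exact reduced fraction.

T(p) = (137/17, 4/17)

T1 reflect across y = 0: (0, 5) → (0, -5)
T2 reflect across y = 0: (0, -5) → (0, 5)
T3 shear: y ← y − 1·x: (0, 5) → (0, 5)
T4 reflect across y = 0: (0, 5) → (0, -5)
T5 translate by (4, -2): (0, -5) → (4, -7)
T6 rotate counter-clockwise with cos θ = 8/17, sin θ = 15/17: (4, -7) → (137/17, 4/17)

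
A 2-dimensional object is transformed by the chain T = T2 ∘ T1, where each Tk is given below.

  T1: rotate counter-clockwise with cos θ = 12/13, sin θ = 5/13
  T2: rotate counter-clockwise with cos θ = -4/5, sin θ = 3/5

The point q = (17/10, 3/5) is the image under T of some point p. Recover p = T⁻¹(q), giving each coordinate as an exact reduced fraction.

T1 = [12/13 -5/13 0; 5/13 12/13 0; 0 0 1]
T2·T1 = [-63/65 -16/65 0; 16/65 -63/65 0; 0 0 1]
det M = 1; M⁻¹ = [-63/65 16/65 0; -16/65 -63/65 0; 0 0 1]
M⁻¹ · (17/10, 3/5)ᵀ = (-3/2, -1)ᵀ

p = (-3/2, -1)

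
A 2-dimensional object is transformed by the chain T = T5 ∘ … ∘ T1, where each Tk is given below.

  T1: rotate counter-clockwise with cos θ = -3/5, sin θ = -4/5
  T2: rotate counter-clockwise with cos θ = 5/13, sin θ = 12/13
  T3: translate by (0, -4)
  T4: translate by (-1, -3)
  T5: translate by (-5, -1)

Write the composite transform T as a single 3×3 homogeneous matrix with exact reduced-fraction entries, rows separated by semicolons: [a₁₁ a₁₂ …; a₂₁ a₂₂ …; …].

T = [33/65 56/65 -6; -56/65 33/65 -8; 0 0 1]

T1 = [-3/5 4/5 0; -4/5 -3/5 0; 0 0 1]
T2·T1 = [33/65 56/65 0; -56/65 33/65 0; 0 0 1]
T3·…·T1 = [33/65 56/65 0; -56/65 33/65 -4; 0 0 1]
T4·…·T1 = [33/65 56/65 -1; -56/65 33/65 -7; 0 0 1]
T5·…·T1 = [33/65 56/65 -6; -56/65 33/65 -8; 0 0 1]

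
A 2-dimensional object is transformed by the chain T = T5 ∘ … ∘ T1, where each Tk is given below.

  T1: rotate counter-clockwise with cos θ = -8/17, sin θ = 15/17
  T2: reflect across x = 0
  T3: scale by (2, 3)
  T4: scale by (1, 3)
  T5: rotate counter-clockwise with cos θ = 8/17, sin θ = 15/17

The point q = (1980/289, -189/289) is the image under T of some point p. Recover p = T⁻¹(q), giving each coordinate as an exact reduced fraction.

p = (0, 3/2)

T1 = [-8/17 -15/17 0; 15/17 -8/17 0; 0 0 1]
T2·T1 = [8/17 15/17 0; 15/17 -8/17 0; 0 0 1]
T3·…·T1 = [16/17 30/17 0; 45/17 -24/17 0; 0 0 1]
T4·…·T1 = [16/17 30/17 0; 135/17 -72/17 0; 0 0 1]
T5·…·T1 = [-1897/289 1320/289 0; 1320/289 -126/289 0; 0 0 1]
det M = -18; M⁻¹ = [7/289 220/867 0; 220/867 1897/5202 0; 0 0 1]
M⁻¹ · (1980/289, -189/289)ᵀ = (0, 3/2)ᵀ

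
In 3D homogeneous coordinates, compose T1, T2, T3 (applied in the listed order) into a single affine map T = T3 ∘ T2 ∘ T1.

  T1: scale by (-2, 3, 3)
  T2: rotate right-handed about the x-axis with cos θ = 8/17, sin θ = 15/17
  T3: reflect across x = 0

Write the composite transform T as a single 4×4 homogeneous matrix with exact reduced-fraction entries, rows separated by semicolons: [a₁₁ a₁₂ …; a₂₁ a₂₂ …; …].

T = [2 0 0 0; 0 24/17 -45/17 0; 0 45/17 24/17 0; 0 0 0 1]

T1 = [-2 0 0 0; 0 3 0 0; 0 0 3 0; 0 0 0 1]
T2·T1 = [-2 0 0 0; 0 24/17 -45/17 0; 0 45/17 24/17 0; 0 0 0 1]
T3·…·T1 = [2 0 0 0; 0 24/17 -45/17 0; 0 45/17 24/17 0; 0 0 0 1]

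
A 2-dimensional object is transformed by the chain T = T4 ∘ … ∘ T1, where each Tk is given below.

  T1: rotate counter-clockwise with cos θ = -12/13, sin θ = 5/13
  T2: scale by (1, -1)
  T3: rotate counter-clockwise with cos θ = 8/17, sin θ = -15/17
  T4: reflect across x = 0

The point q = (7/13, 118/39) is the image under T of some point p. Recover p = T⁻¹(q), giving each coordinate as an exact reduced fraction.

T1 = [-12/13 -5/13 0; 5/13 -12/13 0; 0 0 1]
T2·T1 = [-12/13 -5/13 0; -5/13 12/13 0; 0 0 1]
T3·…·T1 = [-171/221 140/221 0; 140/221 171/221 0; 0 0 1]
T4·…·T1 = [171/221 -140/221 0; 140/221 171/221 0; 0 0 1]
det M = 1; M⁻¹ = [171/221 140/221 0; -140/221 171/221 0; 0 0 1]
M⁻¹ · (7/13, 118/39)ᵀ = (7/3, 2)ᵀ

p = (7/3, 2)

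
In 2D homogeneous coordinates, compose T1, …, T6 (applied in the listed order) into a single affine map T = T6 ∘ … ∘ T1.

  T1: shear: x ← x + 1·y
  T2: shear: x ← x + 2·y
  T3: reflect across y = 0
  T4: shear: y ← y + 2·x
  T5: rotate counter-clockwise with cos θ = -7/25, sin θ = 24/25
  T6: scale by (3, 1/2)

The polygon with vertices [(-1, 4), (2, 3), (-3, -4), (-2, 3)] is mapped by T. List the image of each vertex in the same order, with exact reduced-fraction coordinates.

T1 shear: x ← x + 1·y: (-1, 4) → (3, 4); (2, 3) → (5, 3); (-3, -4) → (-7, -4); (-2, 3) → (1, 3)
T2 shear: x ← x + 2·y: (3, 4) → (11, 4); (5, 3) → (11, 3); (-7, -4) → (-15, -4); (1, 3) → (7, 3)
T3 reflect across y = 0: (11, 4) → (11, -4); (11, 3) → (11, -3); (-15, -4) → (-15, 4); (7, 3) → (7, -3)
T4 shear: y ← y + 2·x: (11, -4) → (11, 18); (11, -3) → (11, 19); (-15, 4) → (-15, -26); (7, -3) → (7, 11)
T5 rotate counter-clockwise with cos θ = -7/25, sin θ = 24/25: (11, 18) → (-509/25, 138/25); (11, 19) → (-533/25, 131/25); (-15, -26) → (729/25, -178/25); (7, 11) → (-313/25, 91/25)
T6 scale by (3, 1/2): (-509/25, 138/25) → (-1527/25, 69/25); (-533/25, 131/25) → (-1599/25, 131/50); (729/25, -178/25) → (2187/25, -89/25); (-313/25, 91/25) → (-939/25, 91/50)

image vertices: (-1527/25, 69/25), (-1599/25, 131/50), (2187/25, -89/25), (-939/25, 91/50)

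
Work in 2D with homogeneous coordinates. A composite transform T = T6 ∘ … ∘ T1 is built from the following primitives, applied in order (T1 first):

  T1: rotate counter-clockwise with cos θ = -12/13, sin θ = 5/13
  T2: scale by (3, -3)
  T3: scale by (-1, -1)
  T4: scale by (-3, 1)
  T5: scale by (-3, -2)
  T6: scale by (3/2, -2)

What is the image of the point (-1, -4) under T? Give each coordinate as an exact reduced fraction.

T1 rotate counter-clockwise with cos θ = -12/13, sin θ = 5/13: (-1, -4) → (32/13, 43/13)
T2 scale by (3, -3): (32/13, 43/13) → (96/13, -129/13)
T3 scale by (-1, -1): (96/13, -129/13) → (-96/13, 129/13)
T4 scale by (-3, 1): (-96/13, 129/13) → (288/13, 129/13)
T5 scale by (-3, -2): (288/13, 129/13) → (-864/13, -258/13)
T6 scale by (3/2, -2): (-864/13, -258/13) → (-1296/13, 516/13)

T(p) = (-1296/13, 516/13)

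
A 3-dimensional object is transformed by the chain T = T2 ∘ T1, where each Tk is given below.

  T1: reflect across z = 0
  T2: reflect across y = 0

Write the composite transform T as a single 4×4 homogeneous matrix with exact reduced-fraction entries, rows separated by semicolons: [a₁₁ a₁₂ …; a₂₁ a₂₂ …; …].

T = [1 0 0 0; 0 -1 0 0; 0 0 -1 0; 0 0 0 1]

T1 = [1 0 0 0; 0 1 0 0; 0 0 -1 0; 0 0 0 1]
T2·T1 = [1 0 0 0; 0 -1 0 0; 0 0 -1 0; 0 0 0 1]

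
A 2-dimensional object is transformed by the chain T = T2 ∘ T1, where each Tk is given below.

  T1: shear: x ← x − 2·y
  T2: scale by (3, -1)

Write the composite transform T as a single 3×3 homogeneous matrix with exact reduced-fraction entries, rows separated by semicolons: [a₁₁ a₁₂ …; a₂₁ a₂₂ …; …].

T = [3 -6 0; 0 -1 0; 0 0 1]

T1 = [1 -2 0; 0 1 0; 0 0 1]
T2·T1 = [3 -6 0; 0 -1 0; 0 0 1]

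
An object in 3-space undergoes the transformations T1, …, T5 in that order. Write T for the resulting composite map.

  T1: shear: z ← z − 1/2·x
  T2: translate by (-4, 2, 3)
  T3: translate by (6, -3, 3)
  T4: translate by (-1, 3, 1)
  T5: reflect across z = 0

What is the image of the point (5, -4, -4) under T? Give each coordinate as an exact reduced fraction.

T(p) = (6, -2, -1/2)

T1 shear: z ← z − 1/2·x: (5, -4, -4) → (5, -4, -13/2)
T2 translate by (-4, 2, 3): (5, -4, -13/2) → (1, -2, -7/2)
T3 translate by (6, -3, 3): (1, -2, -7/2) → (7, -5, -1/2)
T4 translate by (-1, 3, 1): (7, -5, -1/2) → (6, -2, 1/2)
T5 reflect across z = 0: (6, -2, 1/2) → (6, -2, -1/2)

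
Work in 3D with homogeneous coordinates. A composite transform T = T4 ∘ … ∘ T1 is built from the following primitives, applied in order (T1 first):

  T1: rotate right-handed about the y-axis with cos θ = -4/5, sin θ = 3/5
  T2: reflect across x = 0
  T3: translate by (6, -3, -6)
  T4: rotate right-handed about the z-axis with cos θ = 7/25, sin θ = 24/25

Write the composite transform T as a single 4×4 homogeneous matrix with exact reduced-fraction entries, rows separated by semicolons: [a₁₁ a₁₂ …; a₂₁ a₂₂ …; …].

T1 = [-4/5 0 3/5 0; 0 1 0 0; -3/5 0 -4/5 0; 0 0 0 1]
T2·T1 = [4/5 0 -3/5 0; 0 1 0 0; -3/5 0 -4/5 0; 0 0 0 1]
T3·…·T1 = [4/5 0 -3/5 6; 0 1 0 -3; -3/5 0 -4/5 -6; 0 0 0 1]
T4·…·T1 = [28/125 -24/25 -21/125 114/25; 96/125 7/25 -72/125 123/25; -3/5 0 -4/5 -6; 0 0 0 1]

T = [28/125 -24/25 -21/125 114/25; 96/125 7/25 -72/125 123/25; -3/5 0 -4/5 -6; 0 0 0 1]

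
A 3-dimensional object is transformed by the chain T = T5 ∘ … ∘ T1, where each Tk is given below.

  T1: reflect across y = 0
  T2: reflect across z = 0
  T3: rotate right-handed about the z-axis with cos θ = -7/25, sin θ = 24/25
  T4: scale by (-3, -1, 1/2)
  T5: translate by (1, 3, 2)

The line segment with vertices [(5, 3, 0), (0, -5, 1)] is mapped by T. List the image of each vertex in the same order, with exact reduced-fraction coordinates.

image vertices: (-86/25, -66/25, 2), (77/5, 22/5, 3/2)

T1 reflect across y = 0: (5, 3, 0) → (5, -3, 0); (0, -5, 1) → (0, 5, 1)
T2 reflect across z = 0: (5, -3, 0) → (5, -3, 0); (0, 5, 1) → (0, 5, -1)
T3 rotate right-handed about the z-axis with cos θ = -7/25, sin θ = 24/25: (5, -3, 0) → (37/25, 141/25, 0); (0, 5, -1) → (-24/5, -7/5, -1)
T4 scale by (-3, -1, 1/2): (37/25, 141/25, 0) → (-111/25, -141/25, 0); (-24/5, -7/5, -1) → (72/5, 7/5, -1/2)
T5 translate by (1, 3, 2): (-111/25, -141/25, 0) → (-86/25, -66/25, 2); (72/5, 7/5, -1/2) → (77/5, 22/5, 3/2)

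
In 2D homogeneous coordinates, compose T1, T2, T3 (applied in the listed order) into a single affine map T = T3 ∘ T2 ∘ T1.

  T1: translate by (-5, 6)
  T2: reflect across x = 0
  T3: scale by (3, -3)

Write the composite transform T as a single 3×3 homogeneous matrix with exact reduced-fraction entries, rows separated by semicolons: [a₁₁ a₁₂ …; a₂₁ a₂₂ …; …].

T1 = [1 0 -5; 0 1 6; 0 0 1]
T2·T1 = [-1 0 5; 0 1 6; 0 0 1]
T3·…·T1 = [-3 0 15; 0 -3 -18; 0 0 1]

T = [-3 0 15; 0 -3 -18; 0 0 1]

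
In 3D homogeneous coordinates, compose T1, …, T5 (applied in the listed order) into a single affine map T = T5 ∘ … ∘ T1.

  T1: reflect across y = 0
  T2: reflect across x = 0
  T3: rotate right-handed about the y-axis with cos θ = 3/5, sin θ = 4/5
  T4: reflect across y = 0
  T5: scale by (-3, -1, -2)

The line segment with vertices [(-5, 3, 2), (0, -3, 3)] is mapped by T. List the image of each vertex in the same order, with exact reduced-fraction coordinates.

image vertices: (-69/5, -3, 28/5), (-36/5, 3, -18/5)

T1 reflect across y = 0: (-5, 3, 2) → (-5, -3, 2); (0, -3, 3) → (0, 3, 3)
T2 reflect across x = 0: (-5, -3, 2) → (5, -3, 2); (0, 3, 3) → (0, 3, 3)
T3 rotate right-handed about the y-axis with cos θ = 3/5, sin θ = 4/5: (5, -3, 2) → (23/5, -3, -14/5); (0, 3, 3) → (12/5, 3, 9/5)
T4 reflect across y = 0: (23/5, -3, -14/5) → (23/5, 3, -14/5); (12/5, 3, 9/5) → (12/5, -3, 9/5)
T5 scale by (-3, -1, -2): (23/5, 3, -14/5) → (-69/5, -3, 28/5); (12/5, -3, 9/5) → (-36/5, 3, -18/5)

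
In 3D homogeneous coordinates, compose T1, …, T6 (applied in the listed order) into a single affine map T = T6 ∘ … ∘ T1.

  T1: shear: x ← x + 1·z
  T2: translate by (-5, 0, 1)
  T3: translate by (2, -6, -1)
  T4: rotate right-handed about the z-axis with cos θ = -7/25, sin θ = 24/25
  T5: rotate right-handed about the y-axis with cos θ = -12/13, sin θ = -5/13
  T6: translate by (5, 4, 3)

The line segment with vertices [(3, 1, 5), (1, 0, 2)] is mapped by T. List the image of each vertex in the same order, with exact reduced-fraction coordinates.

image vertices: (-4/65, 51/5, -4/13), (-353/325, 142/25, 219/65)

T1 shear: x ← x + 1·z: (3, 1, 5) → (8, 1, 5); (1, 0, 2) → (3, 0, 2)
T2 translate by (-5, 0, 1): (8, 1, 5) → (3, 1, 6); (3, 0, 2) → (-2, 0, 3)
T3 translate by (2, -6, -1): (3, 1, 6) → (5, -5, 5); (-2, 0, 3) → (0, -6, 2)
T4 rotate right-handed about the z-axis with cos θ = -7/25, sin θ = 24/25: (5, -5, 5) → (17/5, 31/5, 5); (0, -6, 2) → (144/25, 42/25, 2)
T5 rotate right-handed about the y-axis with cos θ = -12/13, sin θ = -5/13: (17/5, 31/5, 5) → (-329/65, 31/5, -43/13); (144/25, 42/25, 2) → (-1978/325, 42/25, 24/65)
T6 translate by (5, 4, 3): (-329/65, 31/5, -43/13) → (-4/65, 51/5, -4/13); (-1978/325, 42/25, 24/65) → (-353/325, 142/25, 219/65)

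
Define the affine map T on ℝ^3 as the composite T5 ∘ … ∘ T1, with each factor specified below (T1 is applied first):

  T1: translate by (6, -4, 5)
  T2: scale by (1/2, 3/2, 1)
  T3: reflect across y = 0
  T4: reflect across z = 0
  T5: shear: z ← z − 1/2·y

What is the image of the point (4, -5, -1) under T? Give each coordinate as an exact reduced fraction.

T(p) = (5, 27/2, -43/4)

T1 translate by (6, -4, 5): (4, -5, -1) → (10, -9, 4)
T2 scale by (1/2, 3/2, 1): (10, -9, 4) → (5, -27/2, 4)
T3 reflect across y = 0: (5, -27/2, 4) → (5, 27/2, 4)
T4 reflect across z = 0: (5, 27/2, 4) → (5, 27/2, -4)
T5 shear: z ← z − 1/2·y: (5, 27/2, -4) → (5, 27/2, -43/4)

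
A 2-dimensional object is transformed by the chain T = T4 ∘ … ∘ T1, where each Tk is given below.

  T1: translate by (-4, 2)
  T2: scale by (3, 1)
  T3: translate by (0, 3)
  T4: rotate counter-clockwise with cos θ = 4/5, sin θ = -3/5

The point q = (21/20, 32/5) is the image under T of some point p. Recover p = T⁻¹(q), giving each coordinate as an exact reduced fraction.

T1 = [1 0 -4; 0 1 2; 0 0 1]
T2·T1 = [3 0 -12; 0 1 2; 0 0 1]
T3·…·T1 = [3 0 -12; 0 1 5; 0 0 1]
T4·…·T1 = [12/5 3/5 -33/5; -9/5 4/5 56/5; 0 0 1]
det M = 3; M⁻¹ = [4/15 -1/5 4; 3/5 4/5 -5; 0 0 1]
M⁻¹ · (21/20, 32/5)ᵀ = (3, 3/4)ᵀ

p = (3, 3/4)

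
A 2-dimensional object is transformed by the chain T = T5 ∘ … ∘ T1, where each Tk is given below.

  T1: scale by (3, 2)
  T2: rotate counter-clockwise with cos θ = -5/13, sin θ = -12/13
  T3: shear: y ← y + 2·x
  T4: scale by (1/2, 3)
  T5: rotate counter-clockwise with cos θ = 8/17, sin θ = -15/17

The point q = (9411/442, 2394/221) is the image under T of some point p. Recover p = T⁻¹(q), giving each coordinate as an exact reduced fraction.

T1 = [3 0 0; 0 2 0; 0 0 1]
T2·T1 = [-15/13 24/13 0; -36/13 -10/13 0; 0 0 1]
T3·…·T1 = [-15/13 24/13 0; -66/13 38/13 0; 0 0 1]
T4·…·T1 = [-15/26 12/13 0; -198/13 114/13 0; 0 0 1]
T5·…·T1 = [-3030/221 1806/221 0; -2943/442 732/221 0; 0 0 1]
det M = 9; M⁻¹ = [244/663 -602/663 0; 327/442 -1010/663 0; 0 0 1]
M⁻¹ · (9411/442, 2394/221)ᵀ = (-2, -3/4)ᵀ

p = (-2, -3/4)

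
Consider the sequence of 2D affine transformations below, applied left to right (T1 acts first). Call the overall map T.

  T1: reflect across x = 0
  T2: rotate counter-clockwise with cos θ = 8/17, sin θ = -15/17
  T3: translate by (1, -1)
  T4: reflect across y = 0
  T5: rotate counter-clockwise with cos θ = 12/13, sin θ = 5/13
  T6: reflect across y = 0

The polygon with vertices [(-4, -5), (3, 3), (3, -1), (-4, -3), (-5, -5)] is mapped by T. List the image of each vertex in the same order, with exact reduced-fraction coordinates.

T1 reflect across x = 0: (-4, -5) → (4, -5); (3, 3) → (-3, 3); (3, -1) → (-3, -1); (-4, -3) → (4, -3); (-5, -5) → (5, -5)
T2 rotate counter-clockwise with cos θ = 8/17, sin θ = -15/17: (4, -5) → (-43/17, -100/17); (-3, 3) → (21/17, 69/17); (-3, -1) → (-39/17, 37/17); (4, -3) → (-13/17, -84/17); (5, -5) → (-35/17, -115/17)
T3 translate by (1, -1): (-43/17, -100/17) → (-26/17, -117/17); (21/17, 69/17) → (38/17, 52/17); (-39/17, 37/17) → (-22/17, 20/17); (-13/17, -84/17) → (4/17, -101/17); (-35/17, -115/17) → (-18/17, -132/17)
T4 reflect across y = 0: (-26/17, -117/17) → (-26/17, 117/17); (38/17, 52/17) → (38/17, -52/17); (-22/17, 20/17) → (-22/17, -20/17); (4/17, -101/17) → (4/17, 101/17); (-18/17, -132/17) → (-18/17, 132/17)
T5 rotate counter-clockwise with cos θ = 12/13, sin θ = 5/13: (-26/17, 117/17) → (-69/17, 98/17); (38/17, -52/17) → (716/221, -434/221); (-22/17, -20/17) → (-164/221, -350/221); (4/17, 101/17) → (-457/221, 1232/221); (-18/17, 132/17) → (-876/221, 1494/221)
T6 reflect across y = 0: (-69/17, 98/17) → (-69/17, -98/17); (716/221, -434/221) → (716/221, 434/221); (-164/221, -350/221) → (-164/221, 350/221); (-457/221, 1232/221) → (-457/221, -1232/221); (-876/221, 1494/221) → (-876/221, -1494/221)

image vertices: (-69/17, -98/17), (716/221, 434/221), (-164/221, 350/221), (-457/221, -1232/221), (-876/221, -1494/221)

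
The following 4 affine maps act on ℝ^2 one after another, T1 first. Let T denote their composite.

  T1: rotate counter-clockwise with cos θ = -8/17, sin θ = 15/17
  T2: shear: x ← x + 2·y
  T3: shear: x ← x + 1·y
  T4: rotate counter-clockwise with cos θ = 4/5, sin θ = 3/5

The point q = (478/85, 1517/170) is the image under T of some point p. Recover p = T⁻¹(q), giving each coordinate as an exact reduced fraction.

p = (4, -1/2)

T1 = [-8/17 -15/17 0; 15/17 -8/17 0; 0 0 1]
T2·T1 = [22/17 -31/17 0; 15/17 -8/17 0; 0 0 1]
T3·…·T1 = [37/17 -39/17 0; 15/17 -8/17 0; 0 0 1]
T4·…·T1 = [103/85 -132/85 0; 171/85 -149/85 0; 0 0 1]
det M = 1; M⁻¹ = [-149/85 132/85 0; -171/85 103/85 0; 0 0 1]
M⁻¹ · (478/85, 1517/170)ᵀ = (4, -1/2)ᵀ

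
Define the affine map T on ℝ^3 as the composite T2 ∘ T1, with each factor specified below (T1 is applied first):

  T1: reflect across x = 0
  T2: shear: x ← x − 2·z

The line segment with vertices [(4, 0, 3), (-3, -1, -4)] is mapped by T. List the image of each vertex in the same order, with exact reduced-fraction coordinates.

image vertices: (-10, 0, 3), (11, -1, -4)

T1 reflect across x = 0: (4, 0, 3) → (-4, 0, 3); (-3, -1, -4) → (3, -1, -4)
T2 shear: x ← x − 2·z: (-4, 0, 3) → (-10, 0, 3); (3, -1, -4) → (11, -1, -4)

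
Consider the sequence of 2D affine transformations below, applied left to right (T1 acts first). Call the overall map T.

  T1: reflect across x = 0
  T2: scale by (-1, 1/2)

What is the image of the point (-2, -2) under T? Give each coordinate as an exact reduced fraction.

T1 reflect across x = 0: (-2, -2) → (2, -2)
T2 scale by (-1, 1/2): (2, -2) → (-2, -1)

T(p) = (-2, -1)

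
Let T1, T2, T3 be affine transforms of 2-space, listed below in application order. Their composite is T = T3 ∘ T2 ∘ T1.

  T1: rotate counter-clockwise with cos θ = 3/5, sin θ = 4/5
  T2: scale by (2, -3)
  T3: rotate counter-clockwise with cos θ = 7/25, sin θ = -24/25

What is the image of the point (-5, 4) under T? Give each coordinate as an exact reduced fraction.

T(p) = (142/125, 1656/125)

T1 rotate counter-clockwise with cos θ = 3/5, sin θ = 4/5: (-5, 4) → (-31/5, -8/5)
T2 scale by (2, -3): (-31/5, -8/5) → (-62/5, 24/5)
T3 rotate counter-clockwise with cos θ = 7/25, sin θ = -24/25: (-62/5, 24/5) → (142/125, 1656/125)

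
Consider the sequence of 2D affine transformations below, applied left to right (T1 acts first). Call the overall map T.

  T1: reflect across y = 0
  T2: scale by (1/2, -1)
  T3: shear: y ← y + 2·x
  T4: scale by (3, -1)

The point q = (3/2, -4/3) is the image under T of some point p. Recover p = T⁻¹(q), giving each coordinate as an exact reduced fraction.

T1 = [1 0 0; 0 -1 0; 0 0 1]
T2·T1 = [1/2 0 0; 0 1 0; 0 0 1]
T3·…·T1 = [1/2 0 0; 1 1 0; 0 0 1]
T4·…·T1 = [3/2 0 0; -1 -1 0; 0 0 1]
det M = -3/2; M⁻¹ = [2/3 0 0; -2/3 -1 0; 0 0 1]
M⁻¹ · (3/2, -4/3)ᵀ = (1, 1/3)ᵀ

p = (1, 1/3)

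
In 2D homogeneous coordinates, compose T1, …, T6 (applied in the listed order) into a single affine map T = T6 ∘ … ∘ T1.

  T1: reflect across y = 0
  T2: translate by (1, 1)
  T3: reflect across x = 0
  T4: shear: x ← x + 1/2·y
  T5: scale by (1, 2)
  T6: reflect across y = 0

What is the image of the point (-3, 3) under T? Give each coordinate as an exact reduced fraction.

T1 reflect across y = 0: (-3, 3) → (-3, -3)
T2 translate by (1, 1): (-3, -3) → (-2, -2)
T3 reflect across x = 0: (-2, -2) → (2, -2)
T4 shear: x ← x + 1/2·y: (2, -2) → (1, -2)
T5 scale by (1, 2): (1, -2) → (1, -4)
T6 reflect across y = 0: (1, -4) → (1, 4)

T(p) = (1, 4)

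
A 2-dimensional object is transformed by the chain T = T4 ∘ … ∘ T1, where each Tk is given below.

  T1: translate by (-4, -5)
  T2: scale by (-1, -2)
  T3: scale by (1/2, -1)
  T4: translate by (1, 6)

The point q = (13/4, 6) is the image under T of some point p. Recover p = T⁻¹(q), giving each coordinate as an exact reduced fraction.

T1 = [1 0 -4; 0 1 -5; 0 0 1]
T2·T1 = [-1 0 4; 0 -2 10; 0 0 1]
T3·…·T1 = [-1/2 0 2; 0 2 -10; 0 0 1]
T4·…·T1 = [-1/2 0 3; 0 2 -4; 0 0 1]
det M = -1; M⁻¹ = [-2 0 6; 0 1/2 2; 0 0 1]
M⁻¹ · (13/4, 6)ᵀ = (-1/2, 5)ᵀ

p = (-1/2, 5)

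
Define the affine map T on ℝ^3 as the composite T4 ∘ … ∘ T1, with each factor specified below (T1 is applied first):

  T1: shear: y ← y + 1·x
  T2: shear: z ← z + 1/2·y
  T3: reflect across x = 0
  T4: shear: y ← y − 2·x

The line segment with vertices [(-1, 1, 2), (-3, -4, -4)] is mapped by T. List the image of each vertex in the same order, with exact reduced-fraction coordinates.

image vertices: (1, -2, 2), (3, -13, -15/2)

T1 shear: y ← y + 1·x: (-1, 1, 2) → (-1, 0, 2); (-3, -4, -4) → (-3, -7, -4)
T2 shear: z ← z + 1/2·y: (-1, 0, 2) → (-1, 0, 2); (-3, -7, -4) → (-3, -7, -15/2)
T3 reflect across x = 0: (-1, 0, 2) → (1, 0, 2); (-3, -7, -15/2) → (3, -7, -15/2)
T4 shear: y ← y − 2·x: (1, 0, 2) → (1, -2, 2); (3, -7, -15/2) → (3, -13, -15/2)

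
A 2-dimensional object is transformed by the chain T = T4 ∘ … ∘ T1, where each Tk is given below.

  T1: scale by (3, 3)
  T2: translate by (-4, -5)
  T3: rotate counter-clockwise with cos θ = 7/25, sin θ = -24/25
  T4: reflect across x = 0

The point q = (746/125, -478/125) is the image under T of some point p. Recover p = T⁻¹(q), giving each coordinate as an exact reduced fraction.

p = (2, -3/5)

T1 = [3 0 0; 0 3 0; 0 0 1]
T2·T1 = [3 0 -4; 0 3 -5; 0 0 1]
T3·…·T1 = [21/25 72/25 -148/25; -72/25 21/25 61/25; 0 0 1]
T4·…·T1 = [-21/25 -72/25 148/25; -72/25 21/25 61/25; 0 0 1]
det M = -9; M⁻¹ = [-7/75 -8/25 4/3; -8/25 7/75 5/3; 0 0 1]
M⁻¹ · (746/125, -478/125)ᵀ = (2, -3/5)ᵀ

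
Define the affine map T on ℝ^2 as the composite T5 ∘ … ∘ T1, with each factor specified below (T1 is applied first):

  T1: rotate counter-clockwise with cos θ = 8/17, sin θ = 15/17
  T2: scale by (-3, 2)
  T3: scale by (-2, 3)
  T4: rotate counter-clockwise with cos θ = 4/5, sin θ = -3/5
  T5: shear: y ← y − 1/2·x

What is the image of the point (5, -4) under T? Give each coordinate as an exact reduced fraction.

T(p) = (3174/85, -471/17)

T1 rotate counter-clockwise with cos θ = 8/17, sin θ = 15/17: (5, -4) → (100/17, 43/17)
T2 scale by (-3, 2): (100/17, 43/17) → (-300/17, 86/17)
T3 scale by (-2, 3): (-300/17, 86/17) → (600/17, 258/17)
T4 rotate counter-clockwise with cos θ = 4/5, sin θ = -3/5: (600/17, 258/17) → (3174/85, -768/85)
T5 shear: y ← y − 1/2·x: (3174/85, -768/85) → (3174/85, -471/17)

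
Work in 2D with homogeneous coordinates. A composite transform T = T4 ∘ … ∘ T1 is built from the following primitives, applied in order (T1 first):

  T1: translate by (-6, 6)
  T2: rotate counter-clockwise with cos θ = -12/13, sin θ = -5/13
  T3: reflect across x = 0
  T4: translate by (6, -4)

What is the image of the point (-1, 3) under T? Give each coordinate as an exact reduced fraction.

T1 translate by (-6, 6): (-1, 3) → (-7, 9)
T2 rotate counter-clockwise with cos θ = -12/13, sin θ = -5/13: (-7, 9) → (129/13, -73/13)
T3 reflect across x = 0: (129/13, -73/13) → (-129/13, -73/13)
T4 translate by (6, -4): (-129/13, -73/13) → (-51/13, -125/13)

T(p) = (-51/13, -125/13)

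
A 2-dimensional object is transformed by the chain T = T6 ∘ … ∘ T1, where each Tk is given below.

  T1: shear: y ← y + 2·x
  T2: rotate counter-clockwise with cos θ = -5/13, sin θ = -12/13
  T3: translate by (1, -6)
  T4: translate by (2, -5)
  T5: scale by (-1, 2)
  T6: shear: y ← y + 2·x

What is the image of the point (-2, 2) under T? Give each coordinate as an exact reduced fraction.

T(p) = (-25/13, -268/13)

T1 shear: y ← y + 2·x: (-2, 2) → (-2, -2)
T2 rotate counter-clockwise with cos θ = -5/13, sin θ = -12/13: (-2, -2) → (-14/13, 34/13)
T3 translate by (1, -6): (-14/13, 34/13) → (-1/13, -44/13)
T4 translate by (2, -5): (-1/13, -44/13) → (25/13, -109/13)
T5 scale by (-1, 2): (25/13, -109/13) → (-25/13, -218/13)
T6 shear: y ← y + 2·x: (-25/13, -218/13) → (-25/13, -268/13)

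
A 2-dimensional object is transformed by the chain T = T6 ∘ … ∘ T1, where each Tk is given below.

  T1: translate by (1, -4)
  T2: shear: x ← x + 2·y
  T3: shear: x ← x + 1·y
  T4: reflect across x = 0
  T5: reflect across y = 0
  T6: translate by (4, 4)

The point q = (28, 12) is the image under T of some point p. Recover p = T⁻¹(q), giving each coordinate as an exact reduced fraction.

p = (-1, -4)

T1 = [1 0 1; 0 1 -4; 0 0 1]
T2·T1 = [1 2 -7; 0 1 -4; 0 0 1]
T3·…·T1 = [1 3 -11; 0 1 -4; 0 0 1]
T4·…·T1 = [-1 -3 11; 0 1 -4; 0 0 1]
T5·…·T1 = [-1 -3 11; 0 -1 4; 0 0 1]
T6·…·T1 = [-1 -3 15; 0 -1 8; 0 0 1]
det M = 1; M⁻¹ = [-1 3 -9; 0 -1 8; 0 0 1]
M⁻¹ · (28, 12)ᵀ = (-1, -4)ᵀ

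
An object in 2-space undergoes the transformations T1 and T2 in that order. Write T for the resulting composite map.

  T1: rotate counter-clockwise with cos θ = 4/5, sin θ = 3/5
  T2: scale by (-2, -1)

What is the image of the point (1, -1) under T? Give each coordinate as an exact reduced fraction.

T(p) = (-14/5, 1/5)

T1 rotate counter-clockwise with cos θ = 4/5, sin θ = 3/5: (1, -1) → (7/5, -1/5)
T2 scale by (-2, -1): (7/5, -1/5) → (-14/5, 1/5)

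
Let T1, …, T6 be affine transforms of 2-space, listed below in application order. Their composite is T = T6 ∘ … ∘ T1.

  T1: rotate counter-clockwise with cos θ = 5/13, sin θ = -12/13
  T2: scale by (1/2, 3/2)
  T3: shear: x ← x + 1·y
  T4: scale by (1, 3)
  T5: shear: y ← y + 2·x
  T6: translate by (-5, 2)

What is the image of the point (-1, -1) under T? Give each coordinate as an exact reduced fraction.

T(p) = (-63/13, 123/26)

T1 rotate counter-clockwise with cos θ = 5/13, sin θ = -12/13: (-1, -1) → (-17/13, 7/13)
T2 scale by (1/2, 3/2): (-17/13, 7/13) → (-17/26, 21/26)
T3 shear: x ← x + 1·y: (-17/26, 21/26) → (2/13, 21/26)
T4 scale by (1, 3): (2/13, 21/26) → (2/13, 63/26)
T5 shear: y ← y + 2·x: (2/13, 63/26) → (2/13, 71/26)
T6 translate by (-5, 2): (2/13, 71/26) → (-63/13, 123/26)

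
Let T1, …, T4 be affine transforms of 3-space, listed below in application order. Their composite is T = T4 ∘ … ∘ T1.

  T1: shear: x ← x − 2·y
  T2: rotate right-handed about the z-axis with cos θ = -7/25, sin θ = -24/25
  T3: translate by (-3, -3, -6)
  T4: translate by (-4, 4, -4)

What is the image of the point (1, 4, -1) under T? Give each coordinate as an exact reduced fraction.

T1 shear: x ← x − 2·y: (1, 4, -1) → (-7, 4, -1)
T2 rotate right-handed about the z-axis with cos θ = -7/25, sin θ = -24/25: (-7, 4, -1) → (29/5, 28/5, -1)
T3 translate by (-3, -3, -6): (29/5, 28/5, -1) → (14/5, 13/5, -7)
T4 translate by (-4, 4, -4): (14/5, 13/5, -7) → (-6/5, 33/5, -11)

T(p) = (-6/5, 33/5, -11)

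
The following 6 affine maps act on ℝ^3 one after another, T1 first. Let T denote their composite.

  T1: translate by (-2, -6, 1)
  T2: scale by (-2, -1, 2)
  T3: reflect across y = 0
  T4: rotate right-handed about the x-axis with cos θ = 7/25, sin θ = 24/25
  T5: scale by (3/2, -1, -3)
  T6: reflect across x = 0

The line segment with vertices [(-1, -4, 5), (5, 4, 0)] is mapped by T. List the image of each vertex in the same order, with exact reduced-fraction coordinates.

image vertices: (-9, 358/25, 468/25), (9, 62/25, 102/25)

T1 translate by (-2, -6, 1): (-1, -4, 5) → (-3, -10, 6); (5, 4, 0) → (3, -2, 1)
T2 scale by (-2, -1, 2): (-3, -10, 6) → (6, 10, 12); (3, -2, 1) → (-6, 2, 2)
T3 reflect across y = 0: (6, 10, 12) → (6, -10, 12); (-6, 2, 2) → (-6, -2, 2)
T4 rotate right-handed about the x-axis with cos θ = 7/25, sin θ = 24/25: (6, -10, 12) → (6, -358/25, -156/25); (-6, -2, 2) → (-6, -62/25, -34/25)
T5 scale by (3/2, -1, -3): (6, -358/25, -156/25) → (9, 358/25, 468/25); (-6, -62/25, -34/25) → (-9, 62/25, 102/25)
T6 reflect across x = 0: (9, 358/25, 468/25) → (-9, 358/25, 468/25); (-9, 62/25, 102/25) → (9, 62/25, 102/25)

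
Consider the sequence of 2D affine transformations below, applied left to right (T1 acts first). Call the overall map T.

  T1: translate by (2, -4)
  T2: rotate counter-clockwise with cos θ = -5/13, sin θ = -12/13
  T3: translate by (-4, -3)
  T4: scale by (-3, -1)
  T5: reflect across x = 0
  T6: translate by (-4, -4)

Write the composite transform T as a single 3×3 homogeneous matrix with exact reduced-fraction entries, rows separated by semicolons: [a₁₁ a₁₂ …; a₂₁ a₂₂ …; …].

T1 = [1 0 2; 0 1 -4; 0 0 1]
T2·T1 = [-5/13 12/13 -58/13; -12/13 -5/13 -4/13; 0 0 1]
T3·…·T1 = [-5/13 12/13 -110/13; -12/13 -5/13 -43/13; 0 0 1]
T4·…·T1 = [15/13 -36/13 330/13; 12/13 5/13 43/13; 0 0 1]
T5·…·T1 = [-15/13 36/13 -330/13; 12/13 5/13 43/13; 0 0 1]
T6·…·T1 = [-15/13 36/13 -382/13; 12/13 5/13 -9/13; 0 0 1]

T = [-15/13 36/13 -382/13; 12/13 5/13 -9/13; 0 0 1]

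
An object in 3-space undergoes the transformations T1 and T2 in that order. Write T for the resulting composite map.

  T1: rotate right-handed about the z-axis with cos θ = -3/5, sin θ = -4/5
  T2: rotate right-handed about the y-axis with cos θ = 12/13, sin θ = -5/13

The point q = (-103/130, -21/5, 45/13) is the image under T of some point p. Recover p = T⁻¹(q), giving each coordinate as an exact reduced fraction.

T1 = [-3/5 4/5 0 0; -4/5 -3/5 0 0; 0 0 1 0; 0 0 0 1]
T2·T1 = [-36/65 48/65 -5/13 0; -4/5 -3/5 0 0; -3/13 4/13 12/13 0; 0 0 0 1]
det M = 1; M⁻¹ = [-36/65 -4/5 -3/13 0; 48/65 -3/5 4/13 0; -5/13 0 12/13 0; 0 0 0 1]
M⁻¹ · (-103/130, -21/5, 45/13)ᵀ = (3, 3, 7/2)ᵀ

p = (3, 3, 7/2)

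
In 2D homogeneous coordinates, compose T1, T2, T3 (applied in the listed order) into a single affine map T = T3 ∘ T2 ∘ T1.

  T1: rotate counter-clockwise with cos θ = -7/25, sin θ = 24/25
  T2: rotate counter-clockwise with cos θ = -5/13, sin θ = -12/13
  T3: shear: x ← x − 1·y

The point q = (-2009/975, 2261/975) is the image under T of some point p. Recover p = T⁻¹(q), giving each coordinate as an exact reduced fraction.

p = (0, 7/3)

T1 = [-7/25 -24/25 0; 24/25 -7/25 0; 0 0 1]
T2·T1 = [323/325 36/325 0; -36/325 323/325 0; 0 0 1]
T3·…·T1 = [359/325 -287/325 0; -36/325 323/325 0; 0 0 1]
det M = 1; M⁻¹ = [323/325 287/325 0; 36/325 359/325 0; 0 0 1]
M⁻¹ · (-2009/975, 2261/975)ᵀ = (0, 7/3)ᵀ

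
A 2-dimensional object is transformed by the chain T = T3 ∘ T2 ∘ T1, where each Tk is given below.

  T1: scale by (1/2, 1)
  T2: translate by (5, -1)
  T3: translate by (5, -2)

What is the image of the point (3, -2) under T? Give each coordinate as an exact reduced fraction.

T1 scale by (1/2, 1): (3, -2) → (3/2, -2)
T2 translate by (5, -1): (3/2, -2) → (13/2, -3)
T3 translate by (5, -2): (13/2, -3) → (23/2, -5)

T(p) = (23/2, -5)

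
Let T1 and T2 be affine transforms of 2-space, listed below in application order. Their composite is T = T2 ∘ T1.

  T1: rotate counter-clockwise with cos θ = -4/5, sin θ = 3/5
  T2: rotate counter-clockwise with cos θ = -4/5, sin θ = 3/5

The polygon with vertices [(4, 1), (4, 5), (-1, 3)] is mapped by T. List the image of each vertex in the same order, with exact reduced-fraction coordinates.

image vertices: (52/25, -89/25), (148/25, -61/25), (13/5, 9/5)

T1 rotate counter-clockwise with cos θ = -4/5, sin θ = 3/5: (4, 1) → (-19/5, 8/5); (4, 5) → (-31/5, -8/5); (-1, 3) → (-1, -3)
T2 rotate counter-clockwise with cos θ = -4/5, sin θ = 3/5: (-19/5, 8/5) → (52/25, -89/25); (-31/5, -8/5) → (148/25, -61/25); (-1, -3) → (13/5, 9/5)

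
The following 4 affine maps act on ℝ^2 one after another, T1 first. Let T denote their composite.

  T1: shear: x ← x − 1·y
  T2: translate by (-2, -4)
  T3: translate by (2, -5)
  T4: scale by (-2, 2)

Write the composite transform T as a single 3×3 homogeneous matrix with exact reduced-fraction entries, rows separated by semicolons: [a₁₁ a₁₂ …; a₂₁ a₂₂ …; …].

T1 = [1 -1 0; 0 1 0; 0 0 1]
T2·T1 = [1 -1 -2; 0 1 -4; 0 0 1]
T3·…·T1 = [1 -1 0; 0 1 -9; 0 0 1]
T4·…·T1 = [-2 2 0; 0 2 -18; 0 0 1]

T = [-2 2 0; 0 2 -18; 0 0 1]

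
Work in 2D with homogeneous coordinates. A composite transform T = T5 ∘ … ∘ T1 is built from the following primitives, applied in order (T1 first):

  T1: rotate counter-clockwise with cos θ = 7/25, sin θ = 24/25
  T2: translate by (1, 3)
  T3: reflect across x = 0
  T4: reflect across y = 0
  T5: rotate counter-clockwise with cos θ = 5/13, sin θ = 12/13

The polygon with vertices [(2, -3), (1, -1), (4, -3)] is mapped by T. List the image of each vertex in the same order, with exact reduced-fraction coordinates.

image vertices: (669/325, -1842/325), (824/325, -1132/325), (47/13, -90/13)

T1 rotate counter-clockwise with cos θ = 7/25, sin θ = 24/25: (2, -3) → (86/25, 27/25); (1, -1) → (31/25, 17/25); (4, -3) → (4, 3)
T2 translate by (1, 3): (86/25, 27/25) → (111/25, 102/25); (31/25, 17/25) → (56/25, 92/25); (4, 3) → (5, 6)
T3 reflect across x = 0: (111/25, 102/25) → (-111/25, 102/25); (56/25, 92/25) → (-56/25, 92/25); (5, 6) → (-5, 6)
T4 reflect across y = 0: (-111/25, 102/25) → (-111/25, -102/25); (-56/25, 92/25) → (-56/25, -92/25); (-5, 6) → (-5, -6)
T5 rotate counter-clockwise with cos θ = 5/13, sin θ = 12/13: (-111/25, -102/25) → (669/325, -1842/325); (-56/25, -92/25) → (824/325, -1132/325); (-5, -6) → (47/13, -90/13)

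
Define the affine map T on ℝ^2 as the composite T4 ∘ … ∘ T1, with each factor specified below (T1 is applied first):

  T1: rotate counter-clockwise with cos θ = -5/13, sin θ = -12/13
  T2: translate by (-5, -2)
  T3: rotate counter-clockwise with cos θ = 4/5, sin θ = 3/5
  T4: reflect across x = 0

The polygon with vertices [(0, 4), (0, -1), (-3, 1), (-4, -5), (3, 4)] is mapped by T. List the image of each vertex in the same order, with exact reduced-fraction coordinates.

T1 rotate counter-clockwise with cos θ = -5/13, sin θ = -12/13: (0, 4) → (48/13, -20/13); (0, -1) → (-12/13, 5/13); (-3, 1) → (27/13, 31/13); (-4, -5) → (-40/13, 73/13); (3, 4) → (33/13, -56/13)
T2 translate by (-5, -2): (48/13, -20/13) → (-17/13, -46/13); (-12/13, 5/13) → (-77/13, -21/13); (27/13, 31/13) → (-38/13, 5/13); (-40/13, 73/13) → (-105/13, 47/13); (33/13, -56/13) → (-32/13, -82/13)
T3 rotate counter-clockwise with cos θ = 4/5, sin θ = 3/5: (-17/13, -46/13) → (14/13, -47/13); (-77/13, -21/13) → (-49/13, -63/13); (-38/13, 5/13) → (-167/65, -94/65); (-105/13, 47/13) → (-561/65, -127/65); (-32/13, -82/13) → (118/65, -424/65)
T4 reflect across x = 0: (14/13, -47/13) → (-14/13, -47/13); (-49/13, -63/13) → (49/13, -63/13); (-167/65, -94/65) → (167/65, -94/65); (-561/65, -127/65) → (561/65, -127/65); (118/65, -424/65) → (-118/65, -424/65)

image vertices: (-14/13, -47/13), (49/13, -63/13), (167/65, -94/65), (561/65, -127/65), (-118/65, -424/65)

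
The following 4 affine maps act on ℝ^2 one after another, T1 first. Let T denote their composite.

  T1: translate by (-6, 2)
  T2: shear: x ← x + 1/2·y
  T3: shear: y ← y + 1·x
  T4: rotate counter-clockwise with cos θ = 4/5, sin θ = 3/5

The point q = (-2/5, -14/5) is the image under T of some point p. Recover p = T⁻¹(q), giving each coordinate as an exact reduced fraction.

p = (4, -2)

T1 = [1 0 -6; 0 1 2; 0 0 1]
T2·T1 = [1 1/2 -5; 0 1 2; 0 0 1]
T3·…·T1 = [1 1/2 -5; 1 3/2 -3; 0 0 1]
T4·…·T1 = [1/5 -1/2 -11/5; 7/5 3/2 -27/5; 0 0 1]
det M = 1; M⁻¹ = [3/2 1/2 6; -7/5 1/5 -2; 0 0 1]
M⁻¹ · (-2/5, -14/5)ᵀ = (4, -2)ᵀ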